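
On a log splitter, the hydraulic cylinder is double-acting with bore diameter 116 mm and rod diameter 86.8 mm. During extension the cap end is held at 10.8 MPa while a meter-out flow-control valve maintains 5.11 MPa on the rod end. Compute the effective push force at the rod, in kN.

F ≈ 90.4 kN

Cap-side area A_cap = π/4 × (116 mm)² = 10570 mm^2
Rod-side annular area A_ann = π/4 × (116² − 86.8²) = 4651 mm^2
Net thrust = P_cap·A_cap − P_rod·A_ann = 114.1 kN − 23.77 kN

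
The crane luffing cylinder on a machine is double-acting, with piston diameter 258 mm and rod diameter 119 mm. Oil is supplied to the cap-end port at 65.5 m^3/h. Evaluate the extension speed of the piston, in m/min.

v ≈ 20.9 m/min

Cap-side area A_cap = π/4 × (258 mm)² = 52280 mm^2
v = Q / A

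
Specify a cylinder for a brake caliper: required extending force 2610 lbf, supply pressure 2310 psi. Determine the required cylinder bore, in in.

D ≈ 1.20 in

Extension force acts on the full piston face: F = P × (π/4)D².
D = √(4F / (πP)) = √(4 × 2610 lbf / (π × 2310 psi))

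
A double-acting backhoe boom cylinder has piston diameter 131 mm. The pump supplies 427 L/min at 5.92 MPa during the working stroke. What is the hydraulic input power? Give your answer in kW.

Hydraulic power = P × Q

W ≈ 42.1 kW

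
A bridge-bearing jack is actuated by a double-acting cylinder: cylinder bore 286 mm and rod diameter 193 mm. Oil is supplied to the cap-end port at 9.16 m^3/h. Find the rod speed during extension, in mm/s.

Cap-side area A_cap = π/4 × (286 mm)² = 64240 mm^2
v = Q / A

v ≈ 39.6 mm/s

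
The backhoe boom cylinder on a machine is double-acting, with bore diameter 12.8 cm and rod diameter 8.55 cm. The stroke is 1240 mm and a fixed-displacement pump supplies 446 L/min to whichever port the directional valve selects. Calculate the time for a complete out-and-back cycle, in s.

Cap-side area A_cap = π/4 × (12.8 cm)² = 128.7 cm^2
Rod-side annular area A_ann = π/4 × (12.8² − 8.55²) = 71.27 cm^2
t_ext = A_cap·L/Q = 2.147 s
t_ret = A_ann·L/Q = 1.189 s
t_cycle = t_ext + t_ret

t ≈ 3.34 s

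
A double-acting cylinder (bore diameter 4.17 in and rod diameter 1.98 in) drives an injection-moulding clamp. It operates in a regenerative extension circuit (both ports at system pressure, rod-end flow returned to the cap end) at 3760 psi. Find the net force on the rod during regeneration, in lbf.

F ≈ 11600 lbf

With equal pressure on both faces, forces on the annular region cancel; the net push is pressure × rod cross-section.
Rod cross-section A_rod = π/4 × (1.98 in)² = 3.079 in^2
F = P × A_rod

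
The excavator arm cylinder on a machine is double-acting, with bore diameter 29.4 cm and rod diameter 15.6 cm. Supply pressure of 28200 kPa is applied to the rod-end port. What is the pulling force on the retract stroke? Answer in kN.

F ≈ 1380 kN

Rod-side annular area A_ann = π/4 × (29.4² − 15.6²) = 487.7 cm^2
On retraction the pressure acts on the annular area (bore minus rod).
F = P × A_ann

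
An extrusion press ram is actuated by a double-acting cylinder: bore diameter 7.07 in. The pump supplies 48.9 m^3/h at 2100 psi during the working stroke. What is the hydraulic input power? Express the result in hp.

Hydraulic power = P × Q

W ≈ 264 hp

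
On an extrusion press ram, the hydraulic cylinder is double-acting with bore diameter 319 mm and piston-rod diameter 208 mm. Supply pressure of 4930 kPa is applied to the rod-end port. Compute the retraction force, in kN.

Rod-side annular area A_ann = π/4 × (319² − 208²) = 45940 mm^2
On retraction the pressure acts on the annular area (bore minus rod).
F = P × A_ann

F ≈ 227 kN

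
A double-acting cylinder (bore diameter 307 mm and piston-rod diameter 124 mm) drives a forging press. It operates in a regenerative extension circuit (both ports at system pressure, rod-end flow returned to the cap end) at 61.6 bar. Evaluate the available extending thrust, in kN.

With equal pressure on both faces, forces on the annular region cancel; the net push is pressure × rod cross-section.
Rod cross-section A_rod = π/4 × (124 mm)² = 12080 mm^2
F = P × A_rod

F ≈ 74.4 kN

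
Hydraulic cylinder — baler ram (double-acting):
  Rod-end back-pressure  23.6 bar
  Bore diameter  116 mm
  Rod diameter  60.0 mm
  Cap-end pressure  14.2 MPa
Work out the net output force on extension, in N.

Cap-side area A_cap = π/4 × (116 mm)² = 10570 mm^2
Rod-side annular area A_ann = π/4 × (116² − 60.0²) = 7741 mm^2
Net thrust = P_cap·A_cap − P_rod·A_ann = 1.501e5 N − 18270 N

F ≈ 1.32e5 N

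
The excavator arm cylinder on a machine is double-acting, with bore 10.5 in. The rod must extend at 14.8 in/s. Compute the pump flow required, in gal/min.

Q ≈ 333 gal/min

Cap-side area A_cap = π/4 × (10.5 in)² = 86.59 in^2
Q = A × v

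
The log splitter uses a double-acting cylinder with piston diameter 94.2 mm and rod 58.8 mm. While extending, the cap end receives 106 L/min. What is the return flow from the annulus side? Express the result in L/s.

Cap-side area A_cap = π/4 × (94.2 mm)² = 6969 mm^2
Rod-side annular area A_ann = π/4 × (94.2² − 58.8²) = 4254 mm^2
Piston speed v = Q_in/A_cap; rod-end outflow Q_out = v × A_ann = Q_in × A_ann/A_cap.

Q_out ≈ 1.08 L/s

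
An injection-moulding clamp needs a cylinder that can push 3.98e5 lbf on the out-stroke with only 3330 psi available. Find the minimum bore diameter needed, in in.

D ≈ 12.3 in

Extension force acts on the full piston face: F = P × (π/4)D².
D = √(4F / (πP)) = √(4 × 3.98e5 lbf / (π × 3330 psi))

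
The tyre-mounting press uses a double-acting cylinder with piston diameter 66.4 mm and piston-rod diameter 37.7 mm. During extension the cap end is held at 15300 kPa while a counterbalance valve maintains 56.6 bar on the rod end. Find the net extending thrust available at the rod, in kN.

F ≈ 39.7 kN

Cap-side area A_cap = π/4 × (66.4 mm)² = 3463 mm^2
Rod-side annular area A_ann = π/4 × (66.4² − 37.7²) = 2347 mm^2
Net thrust = P_cap·A_cap − P_rod·A_ann = 52.98 kN − 13.28 kN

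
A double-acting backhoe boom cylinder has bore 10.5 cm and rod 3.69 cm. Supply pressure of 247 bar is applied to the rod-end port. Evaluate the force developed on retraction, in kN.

Rod-side annular area A_ann = π/4 × (10.5² − 3.69²) = 75.90 cm^2
On retraction the pressure acts on the annular area (bore minus rod).
F = P × A_ann

F ≈ 187 kN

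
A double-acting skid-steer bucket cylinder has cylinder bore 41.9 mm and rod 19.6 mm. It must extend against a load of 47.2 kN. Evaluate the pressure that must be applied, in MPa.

P ≈ 34.2 MPa

Cap-side area A_cap = π/4 × (41.9 mm)² = 1379 mm^2
P = F / A = 47.2 kN / A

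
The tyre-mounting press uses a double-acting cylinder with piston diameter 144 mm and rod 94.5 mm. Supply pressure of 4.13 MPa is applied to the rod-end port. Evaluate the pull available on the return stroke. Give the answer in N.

F ≈ 38300 N

Rod-side annular area A_ann = π/4 × (144² − 94.5²) = 9272 mm^2
On retraction the pressure acts on the annular area (bore minus rod).
F = P × A_ann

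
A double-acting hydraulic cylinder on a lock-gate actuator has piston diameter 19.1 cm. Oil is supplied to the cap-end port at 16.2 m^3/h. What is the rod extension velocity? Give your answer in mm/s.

Cap-side area A_cap = π/4 × (19.1 cm)² = 286.5 cm^2
v = Q / A

v ≈ 157 mm/s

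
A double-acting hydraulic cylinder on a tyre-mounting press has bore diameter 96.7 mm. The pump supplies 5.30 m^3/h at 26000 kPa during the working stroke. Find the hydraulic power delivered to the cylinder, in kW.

W ≈ 38.3 kW

Hydraulic power = P × Q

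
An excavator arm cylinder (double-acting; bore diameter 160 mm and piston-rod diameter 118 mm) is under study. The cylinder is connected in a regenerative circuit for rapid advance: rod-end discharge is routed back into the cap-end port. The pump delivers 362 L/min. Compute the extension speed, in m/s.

v ≈ 0.552 m/s

In regeneration the rod-end outflow joins the pump flow into the cap end, so the net volume the pump must supply per unit advance equals the rod cross-section area.
Rod cross-section A_rod = π/4 × (118 mm)² = 10940 mm^2
v = Q_pump / A_rod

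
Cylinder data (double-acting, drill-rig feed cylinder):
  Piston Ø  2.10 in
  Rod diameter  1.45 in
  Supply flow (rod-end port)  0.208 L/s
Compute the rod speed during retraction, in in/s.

Rod-side annular area A_ann = π/4 × (2.10² − 1.45²) = 1.812 in^2
Flow into the rod-end port fills the annular volume.
v = Q / A

v ≈ 7.00 in/s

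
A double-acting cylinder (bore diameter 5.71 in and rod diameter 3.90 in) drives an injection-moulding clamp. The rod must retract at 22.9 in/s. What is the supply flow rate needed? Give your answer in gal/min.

Rod-side annular area A_ann = π/4 × (5.71² − 3.90²) = 13.66 in^2
Q = A × v

Q ≈ 81.3 gal/min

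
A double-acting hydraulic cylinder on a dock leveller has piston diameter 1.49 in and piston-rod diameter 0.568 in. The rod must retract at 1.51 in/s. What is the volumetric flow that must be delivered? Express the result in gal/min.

Rod-side annular area A_ann = π/4 × (1.49² − 0.568²) = 1.490 in^2
Q = A × v

Q ≈ 0.584 gal/min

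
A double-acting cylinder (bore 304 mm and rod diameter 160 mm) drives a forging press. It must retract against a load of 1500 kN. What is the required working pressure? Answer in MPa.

P ≈ 28.6 MPa

Rod-side annular area A_ann = π/4 × (304² − 160²) = 52480 mm^2
Retraction: pressure acts on the annular area.
P = F / A = 1500 kN / A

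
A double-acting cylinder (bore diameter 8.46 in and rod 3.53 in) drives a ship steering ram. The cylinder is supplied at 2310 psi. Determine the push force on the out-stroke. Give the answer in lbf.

Cap-side area A_cap = π/4 × (8.46 in)² = 56.21 in^2
F = P × A_cap = 2310 psi × A_cap

F ≈ 1.30e5 lbf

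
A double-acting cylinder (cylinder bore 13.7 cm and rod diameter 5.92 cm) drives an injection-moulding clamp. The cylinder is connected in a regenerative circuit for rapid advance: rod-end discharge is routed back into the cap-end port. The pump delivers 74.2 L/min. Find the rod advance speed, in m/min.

In regeneration the rod-end outflow joins the pump flow into the cap end, so the net volume the pump must supply per unit advance equals the rod cross-section area.
Rod cross-section A_rod = π/4 × (5.92 cm)² = 27.53 cm^2
v = Q_pump / A_rod

v ≈ 27.0 m/min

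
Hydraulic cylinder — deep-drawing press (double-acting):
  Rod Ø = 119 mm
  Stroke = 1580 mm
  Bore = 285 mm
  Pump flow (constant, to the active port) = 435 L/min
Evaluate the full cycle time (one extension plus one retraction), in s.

Cap-side area A_cap = π/4 × (285 mm)² = 63790 mm^2
Rod-side annular area A_ann = π/4 × (285² − 119²) = 52670 mm^2
t_ext = A_cap·L/Q = 13.90 s
t_ret = A_ann·L/Q = 11.48 s
t_cycle = t_ext + t_ret

t ≈ 25.4 s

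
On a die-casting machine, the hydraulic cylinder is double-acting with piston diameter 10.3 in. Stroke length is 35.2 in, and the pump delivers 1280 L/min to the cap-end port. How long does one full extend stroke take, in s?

Cap-side area A_cap = π/4 × (10.3 in)² = 83.32 in^2
Swept volume V = A × L; t = V / Q = A·L / Q

t ≈ 2.25 s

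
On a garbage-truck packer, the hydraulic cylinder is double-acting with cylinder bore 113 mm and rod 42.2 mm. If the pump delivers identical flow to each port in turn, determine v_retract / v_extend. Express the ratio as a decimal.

Cap-side area A_cap = π/4 × (113 mm)² = 10030 mm^2
Rod-side annular area A_ann = π/4 × (113² − 42.2²) = 8630 mm^2
For equal Q, v ∝ 1/A, so v_ret/v_ext = A_cap/A_ann.

v_ret/v_ext ≈ 1.16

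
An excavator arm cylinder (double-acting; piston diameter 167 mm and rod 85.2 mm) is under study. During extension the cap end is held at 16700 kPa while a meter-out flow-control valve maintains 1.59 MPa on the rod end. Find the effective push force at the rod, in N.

Cap-side area A_cap = π/4 × (167 mm)² = 21900 mm^2
Rod-side annular area A_ann = π/4 × (167² − 85.2²) = 16200 mm^2
Net thrust = P_cap·A_cap − P_rod·A_ann = 3.658e5 N − 25760 N

F ≈ 3.40e5 N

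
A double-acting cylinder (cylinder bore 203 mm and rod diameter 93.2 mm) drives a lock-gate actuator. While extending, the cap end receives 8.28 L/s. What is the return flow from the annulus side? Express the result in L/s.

Q_out ≈ 6.53 L/s

Cap-side area A_cap = π/4 × (203 mm)² = 32370 mm^2
Rod-side annular area A_ann = π/4 × (203² − 93.2²) = 25540 mm^2
Piston speed v = Q_in/A_cap; rod-end outflow Q_out = v × A_ann = Q_in × A_ann/A_cap.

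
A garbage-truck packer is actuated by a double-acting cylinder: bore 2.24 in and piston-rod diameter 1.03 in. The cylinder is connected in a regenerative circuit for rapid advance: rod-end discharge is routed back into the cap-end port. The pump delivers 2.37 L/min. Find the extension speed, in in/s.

In regeneration the rod-end outflow joins the pump flow into the cap end, so the net volume the pump must supply per unit advance equals the rod cross-section area.
Rod cross-section A_rod = π/4 × (1.03 in)² = 0.8332 in^2
v = Q_pump / A_rod

v ≈ 2.89 in/s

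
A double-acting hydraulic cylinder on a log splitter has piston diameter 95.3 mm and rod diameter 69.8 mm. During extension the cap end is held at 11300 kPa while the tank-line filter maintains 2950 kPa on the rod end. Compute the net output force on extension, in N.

F ≈ 70800 N

Cap-side area A_cap = π/4 × (95.3 mm)² = 7133 mm^2
Rod-side annular area A_ann = π/4 × (95.3² − 69.8²) = 3307 mm^2
Net thrust = P_cap·A_cap − P_rod·A_ann = 80600 N − 9754 N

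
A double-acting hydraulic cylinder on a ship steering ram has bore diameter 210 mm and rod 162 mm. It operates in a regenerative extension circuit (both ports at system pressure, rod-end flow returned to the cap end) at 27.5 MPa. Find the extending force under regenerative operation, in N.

With equal pressure on both faces, forces on the annular region cancel; the net push is pressure × rod cross-section.
Rod cross-section A_rod = π/4 × (162 mm)² = 20610 mm^2
F = P × A_rod

F ≈ 5.67e5 N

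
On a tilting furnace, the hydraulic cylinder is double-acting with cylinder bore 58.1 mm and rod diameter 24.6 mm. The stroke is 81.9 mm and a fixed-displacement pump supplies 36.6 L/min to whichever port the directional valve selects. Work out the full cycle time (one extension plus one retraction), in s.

t ≈ 0.648 s

Cap-side area A_cap = π/4 × (58.1 mm)² = 2651 mm^2
Rod-side annular area A_ann = π/4 × (58.1² − 24.6²) = 2176 mm^2
t_ext = A_cap·L/Q = 0.3560 s
t_ret = A_ann·L/Q = 0.2921 s
t_cycle = t_ext + t_ret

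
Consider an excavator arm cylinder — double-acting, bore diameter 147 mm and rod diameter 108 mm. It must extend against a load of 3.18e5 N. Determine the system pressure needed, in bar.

Cap-side area A_cap = π/4 × (147 mm)² = 16970 mm^2
P = F / A = 3.18e5 N / A

P ≈ 187 bar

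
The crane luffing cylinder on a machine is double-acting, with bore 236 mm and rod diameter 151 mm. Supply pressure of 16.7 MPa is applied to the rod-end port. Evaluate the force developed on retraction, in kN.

Rod-side annular area A_ann = π/4 × (236² − 151²) = 25840 mm^2
On retraction the pressure acts on the annular area (bore minus rod).
F = P × A_ann

F ≈ 431 kN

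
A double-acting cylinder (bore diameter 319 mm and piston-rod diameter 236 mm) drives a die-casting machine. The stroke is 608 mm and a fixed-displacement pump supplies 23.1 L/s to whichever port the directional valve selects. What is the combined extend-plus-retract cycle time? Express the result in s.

Cap-side area A_cap = π/4 × (319 mm)² = 79920 mm^2
Rod-side annular area A_ann = π/4 × (319² − 236²) = 36180 mm^2
t_ext = A_cap·L/Q = 2.104 s
t_ret = A_ann·L/Q = 0.9523 s
t_cycle = t_ext + t_ret

t ≈ 3.06 s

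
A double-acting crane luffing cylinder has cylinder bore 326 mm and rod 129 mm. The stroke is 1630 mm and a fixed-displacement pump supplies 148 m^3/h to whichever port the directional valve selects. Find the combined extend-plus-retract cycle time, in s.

Cap-side area A_cap = π/4 × (326 mm)² = 83470 mm^2
Rod-side annular area A_ann = π/4 × (326² − 129²) = 70400 mm^2
t_ext = A_cap·L/Q = 3.309 s
t_ret = A_ann·L/Q = 2.791 s
t_cycle = t_ext + t_ret

t ≈ 6.10 s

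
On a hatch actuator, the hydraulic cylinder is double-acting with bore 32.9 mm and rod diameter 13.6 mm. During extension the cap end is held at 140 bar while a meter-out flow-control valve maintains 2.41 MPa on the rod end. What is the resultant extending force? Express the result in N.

F ≈ 10200 N

Cap-side area A_cap = π/4 × (32.9 mm)² = 850.1 mm^2
Rod-side annular area A_ann = π/4 × (32.9² − 13.6²) = 704.9 mm^2
Net thrust = P_cap·A_cap − P_rod·A_ann = 11900 N − 1699 N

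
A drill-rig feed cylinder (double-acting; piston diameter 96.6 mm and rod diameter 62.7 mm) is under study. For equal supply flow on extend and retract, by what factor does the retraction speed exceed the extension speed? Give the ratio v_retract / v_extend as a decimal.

Cap-side area A_cap = π/4 × (96.6 mm)² = 7329 mm^2
Rod-side annular area A_ann = π/4 × (96.6² − 62.7²) = 4241 mm^2
For equal Q, v ∝ 1/A, so v_ret/v_ext = A_cap/A_ann.

v_ret/v_ext ≈ 1.73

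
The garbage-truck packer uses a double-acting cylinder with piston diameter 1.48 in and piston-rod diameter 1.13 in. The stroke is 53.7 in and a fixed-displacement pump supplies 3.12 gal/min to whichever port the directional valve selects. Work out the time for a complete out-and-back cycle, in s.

t ≈ 10.9 s

Cap-side area A_cap = π/4 × (1.48 in)² = 1.720 in^2
Rod-side annular area A_ann = π/4 × (1.48² − 1.13²) = 0.7175 in^2
t_ext = A_cap·L/Q = 7.691 s
t_ret = A_ann·L/Q = 3.207 s
t_cycle = t_ext + t_ret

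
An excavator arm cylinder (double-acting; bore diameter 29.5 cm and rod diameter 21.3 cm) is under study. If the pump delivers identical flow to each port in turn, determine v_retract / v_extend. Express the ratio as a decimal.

Cap-side area A_cap = π/4 × (29.5 cm)² = 683.5 cm^2
Rod-side annular area A_ann = π/4 × (29.5² − 21.3²) = 327.2 cm^2
For equal Q, v ∝ 1/A, so v_ret/v_ext = A_cap/A_ann.

v_ret/v_ext ≈ 2.09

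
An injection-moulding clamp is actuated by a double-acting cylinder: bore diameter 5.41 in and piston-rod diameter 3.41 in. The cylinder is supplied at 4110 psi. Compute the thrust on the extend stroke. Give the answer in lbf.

Cap-side area A_cap = π/4 × (5.41 in)² = 22.99 in^2
F = P × A_cap = 4110 psi × A_cap

F ≈ 94500 lbf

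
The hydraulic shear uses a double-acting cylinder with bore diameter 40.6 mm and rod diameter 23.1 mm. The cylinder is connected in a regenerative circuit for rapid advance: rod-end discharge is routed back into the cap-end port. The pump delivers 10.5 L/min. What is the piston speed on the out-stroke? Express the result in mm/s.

In regeneration the rod-end outflow joins the pump flow into the cap end, so the net volume the pump must supply per unit advance equals the rod cross-section area.
Rod cross-section A_rod = π/4 × (23.1 mm)² = 419.1 mm^2
v = Q_pump / A_rod

v ≈ 418 mm/s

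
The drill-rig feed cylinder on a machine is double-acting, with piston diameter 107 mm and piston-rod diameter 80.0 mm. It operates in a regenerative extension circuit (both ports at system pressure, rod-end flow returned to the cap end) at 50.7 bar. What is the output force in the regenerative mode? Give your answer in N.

With equal pressure on both faces, forces on the annular region cancel; the net push is pressure × rod cross-section.
Rod cross-section A_rod = π/4 × (80.0 mm)² = 5027 mm^2
F = P × A_rod

F ≈ 25500 N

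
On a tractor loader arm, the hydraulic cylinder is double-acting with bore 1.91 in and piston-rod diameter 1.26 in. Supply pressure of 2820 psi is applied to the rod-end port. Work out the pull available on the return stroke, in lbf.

F ≈ 4560 lbf

Rod-side annular area A_ann = π/4 × (1.91² − 1.26²) = 1.618 in^2
On retraction the pressure acts on the annular area (bore minus rod).
F = P × A_ann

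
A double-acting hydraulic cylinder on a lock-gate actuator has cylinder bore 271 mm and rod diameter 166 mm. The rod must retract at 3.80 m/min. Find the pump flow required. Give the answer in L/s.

Q ≈ 2.28 L/s

Rod-side annular area A_ann = π/4 × (271² − 166²) = 36040 mm^2
Q = A × v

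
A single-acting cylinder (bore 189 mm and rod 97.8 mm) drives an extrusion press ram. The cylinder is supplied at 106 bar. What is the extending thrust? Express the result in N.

F ≈ 2.97e5 N

Cap-side area A_cap = π/4 × (189 mm)² = 28060 mm^2
F = P × A_cap = 106 bar × A_cap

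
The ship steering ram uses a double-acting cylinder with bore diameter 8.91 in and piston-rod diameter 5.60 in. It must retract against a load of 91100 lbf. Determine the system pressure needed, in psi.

Rod-side annular area A_ann = π/4 × (8.91² − 5.60²) = 37.72 in^2
Retraction: pressure acts on the annular area.
P = F / A = 91100 lbf / A

P ≈ 2420 psi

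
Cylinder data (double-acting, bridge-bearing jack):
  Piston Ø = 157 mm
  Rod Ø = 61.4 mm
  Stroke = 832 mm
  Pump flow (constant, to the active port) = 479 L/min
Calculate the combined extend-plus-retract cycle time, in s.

t ≈ 3.73 s

Cap-side area A_cap = π/4 × (157 mm)² = 19360 mm^2
Rod-side annular area A_ann = π/4 × (157² − 61.4²) = 16400 mm^2
t_ext = A_cap·L/Q = 2.018 s
t_ret = A_ann·L/Q = 1.709 s
t_cycle = t_ext + t_ret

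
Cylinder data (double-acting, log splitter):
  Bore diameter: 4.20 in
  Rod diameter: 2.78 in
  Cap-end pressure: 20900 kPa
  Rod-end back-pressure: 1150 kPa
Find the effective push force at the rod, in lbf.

F ≈ 40700 lbf

Cap-side area A_cap = π/4 × (4.20 in)² = 13.85 in^2
Rod-side annular area A_ann = π/4 × (4.20² − 2.78²) = 7.785 in^2
Net thrust = P_cap·A_cap − P_rod·A_ann = 42000 lbf − 1298 lbf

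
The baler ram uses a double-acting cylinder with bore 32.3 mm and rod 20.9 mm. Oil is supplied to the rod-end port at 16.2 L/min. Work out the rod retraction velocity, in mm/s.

Rod-side annular area A_ann = π/4 × (32.3² − 20.9²) = 476.3 mm^2
Flow into the rod-end port fills the annular volume.
v = Q / A

v ≈ 567 mm/s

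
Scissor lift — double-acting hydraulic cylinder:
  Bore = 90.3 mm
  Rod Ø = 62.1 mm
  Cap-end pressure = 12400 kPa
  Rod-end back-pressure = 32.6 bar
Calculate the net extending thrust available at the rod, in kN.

Cap-side area A_cap = π/4 × (90.3 mm)² = 6404 mm^2
Rod-side annular area A_ann = π/4 × (90.3² − 62.1²) = 3375 mm^2
Net thrust = P_cap·A_cap − P_rod·A_ann = 79.41 kN − 11.00 kN

F ≈ 68.4 kN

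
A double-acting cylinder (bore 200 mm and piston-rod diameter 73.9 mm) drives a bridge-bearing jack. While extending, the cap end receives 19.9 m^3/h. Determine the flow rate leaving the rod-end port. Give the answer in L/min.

Q_out ≈ 286 L/min

Cap-side area A_cap = π/4 × (200 mm)² = 31420 mm^2
Rod-side annular area A_ann = π/4 × (200² − 73.9²) = 27130 mm^2
Piston speed v = Q_in/A_cap; rod-end outflow Q_out = v × A_ann = Q_in × A_ann/A_cap.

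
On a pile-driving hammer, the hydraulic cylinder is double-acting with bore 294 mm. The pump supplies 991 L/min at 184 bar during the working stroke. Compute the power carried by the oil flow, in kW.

W ≈ 304 kW

Hydraulic power = P × Q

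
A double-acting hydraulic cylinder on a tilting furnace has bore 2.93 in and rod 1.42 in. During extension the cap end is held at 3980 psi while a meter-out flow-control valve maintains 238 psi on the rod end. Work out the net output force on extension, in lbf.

F ≈ 25600 lbf

Cap-side area A_cap = π/4 × (2.93 in)² = 6.743 in^2
Rod-side annular area A_ann = π/4 × (2.93² − 1.42²) = 5.159 in^2
Net thrust = P_cap·A_cap − P_rod·A_ann = 26840 lbf − 1228 lbf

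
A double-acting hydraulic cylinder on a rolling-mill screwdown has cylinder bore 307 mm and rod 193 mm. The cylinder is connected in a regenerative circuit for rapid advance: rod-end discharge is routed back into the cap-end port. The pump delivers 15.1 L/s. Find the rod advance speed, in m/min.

In regeneration the rod-end outflow joins the pump flow into the cap end, so the net volume the pump must supply per unit advance equals the rod cross-section area.
Rod cross-section A_rod = π/4 × (193 mm)² = 29260 mm^2
v = Q_pump / A_rod

v ≈ 31.0 m/min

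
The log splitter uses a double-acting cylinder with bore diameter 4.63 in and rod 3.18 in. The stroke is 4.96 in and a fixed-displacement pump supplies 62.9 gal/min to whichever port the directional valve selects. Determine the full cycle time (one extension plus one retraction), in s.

Cap-side area A_cap = π/4 × (4.63 in)² = 16.84 in^2
Rod-side annular area A_ann = π/4 × (4.63² − 3.18²) = 8.894 in^2
t_ext = A_cap·L/Q = 0.3448 s
t_ret = A_ann·L/Q = 0.1822 s
t_cycle = t_ext + t_ret

t ≈ 0.527 s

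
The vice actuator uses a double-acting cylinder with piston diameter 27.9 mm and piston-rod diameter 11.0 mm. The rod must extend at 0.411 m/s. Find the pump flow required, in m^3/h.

Cap-side area A_cap = π/4 × (27.9 mm)² = 611.4 mm^2
Q = A × v

Q ≈ 0.905 m^3/h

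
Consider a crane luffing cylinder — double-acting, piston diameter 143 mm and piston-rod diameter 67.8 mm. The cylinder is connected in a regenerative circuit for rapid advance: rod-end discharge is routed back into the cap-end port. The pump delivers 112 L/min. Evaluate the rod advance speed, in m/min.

v ≈ 31.0 m/min

In regeneration the rod-end outflow joins the pump flow into the cap end, so the net volume the pump must supply per unit advance equals the rod cross-section area.
Rod cross-section A_rod = π/4 × (67.8 mm)² = 3610 mm^2
v = Q_pump / A_rod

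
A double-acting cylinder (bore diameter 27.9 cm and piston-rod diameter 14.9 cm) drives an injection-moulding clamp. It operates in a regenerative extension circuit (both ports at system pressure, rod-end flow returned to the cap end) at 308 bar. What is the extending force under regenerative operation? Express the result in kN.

F ≈ 537 kN

With equal pressure on both faces, forces on the annular region cancel; the net push is pressure × rod cross-section.
Rod cross-section A_rod = π/4 × (14.9 cm)² = 174.4 cm^2
F = P × A_rod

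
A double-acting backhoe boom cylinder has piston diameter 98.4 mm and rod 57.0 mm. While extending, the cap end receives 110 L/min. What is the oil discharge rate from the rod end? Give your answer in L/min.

Cap-side area A_cap = π/4 × (98.4 mm)² = 7605 mm^2
Rod-side annular area A_ann = π/4 × (98.4² − 57.0²) = 5053 mm^2
Piston speed v = Q_in/A_cap; rod-end outflow Q_out = v × A_ann = Q_in × A_ann/A_cap.

Q_out ≈ 73.1 L/min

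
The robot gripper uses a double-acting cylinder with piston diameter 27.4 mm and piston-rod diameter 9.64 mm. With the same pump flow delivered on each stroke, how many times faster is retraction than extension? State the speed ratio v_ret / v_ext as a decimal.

v_ret/v_ext ≈ 1.14

Cap-side area A_cap = π/4 × (27.4 mm)² = 589.6 mm^2
Rod-side annular area A_ann = π/4 × (27.4² − 9.64²) = 516.7 mm^2
For equal Q, v ∝ 1/A, so v_ret/v_ext = A_cap/A_ann.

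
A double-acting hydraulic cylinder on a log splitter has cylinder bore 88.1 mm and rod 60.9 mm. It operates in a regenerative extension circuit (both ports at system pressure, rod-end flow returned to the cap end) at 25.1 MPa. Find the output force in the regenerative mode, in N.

F ≈ 73100 N

With equal pressure on both faces, forces on the annular region cancel; the net push is pressure × rod cross-section.
Rod cross-section A_rod = π/4 × (60.9 mm)² = 2913 mm^2
F = P × A_rod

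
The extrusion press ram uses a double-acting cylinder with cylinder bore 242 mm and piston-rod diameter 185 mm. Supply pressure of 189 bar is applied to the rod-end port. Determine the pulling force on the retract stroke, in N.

Rod-side annular area A_ann = π/4 × (242² − 185²) = 19120 mm^2
On retraction the pressure acts on the annular area (bore minus rod).
F = P × A_ann

F ≈ 3.61e5 N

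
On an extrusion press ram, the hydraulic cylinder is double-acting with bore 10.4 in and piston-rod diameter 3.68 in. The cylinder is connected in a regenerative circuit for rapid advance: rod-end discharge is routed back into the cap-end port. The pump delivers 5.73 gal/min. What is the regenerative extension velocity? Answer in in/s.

In regeneration the rod-end outflow joins the pump flow into the cap end, so the net volume the pump must supply per unit advance equals the rod cross-section area.
Rod cross-section A_rod = π/4 × (3.68 in)² = 10.64 in^2
v = Q_pump / A_rod

v ≈ 2.07 in/s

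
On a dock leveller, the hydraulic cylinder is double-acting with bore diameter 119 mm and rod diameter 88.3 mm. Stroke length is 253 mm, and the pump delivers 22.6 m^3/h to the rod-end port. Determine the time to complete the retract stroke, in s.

Rod-side annular area A_ann = π/4 × (119² − 88.3²) = 4998 mm^2
Swept volume V = A × L; t = V / Q = A·L / Q

t ≈ 0.201 s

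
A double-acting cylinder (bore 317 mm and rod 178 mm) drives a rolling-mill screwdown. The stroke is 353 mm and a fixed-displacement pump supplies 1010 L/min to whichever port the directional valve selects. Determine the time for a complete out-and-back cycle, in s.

t ≈ 2.79 s

Cap-side area A_cap = π/4 × (317 mm)² = 78920 mm^2
Rod-side annular area A_ann = π/4 × (317² − 178²) = 54040 mm^2
t_ext = A_cap·L/Q = 1.655 s
t_ret = A_ann·L/Q = 1.133 s
t_cycle = t_ext + t_ret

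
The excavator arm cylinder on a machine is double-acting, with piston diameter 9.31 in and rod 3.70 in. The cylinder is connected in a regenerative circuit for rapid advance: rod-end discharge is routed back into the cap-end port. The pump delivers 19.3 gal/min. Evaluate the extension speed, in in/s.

v ≈ 6.91 in/s

In regeneration the rod-end outflow joins the pump flow into the cap end, so the net volume the pump must supply per unit advance equals the rod cross-section area.
Rod cross-section A_rod = π/4 × (3.70 in)² = 10.75 in^2
v = Q_pump / A_rod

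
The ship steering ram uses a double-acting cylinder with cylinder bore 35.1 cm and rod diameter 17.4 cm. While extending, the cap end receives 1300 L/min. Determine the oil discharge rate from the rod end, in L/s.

Cap-side area A_cap = π/4 × (35.1 cm)² = 967.6 cm^2
Rod-side annular area A_ann = π/4 × (35.1² − 17.4²) = 729.8 cm^2
Piston speed v = Q_in/A_cap; rod-end outflow Q_out = v × A_ann = Q_in × A_ann/A_cap.

Q_out ≈ 16.3 L/s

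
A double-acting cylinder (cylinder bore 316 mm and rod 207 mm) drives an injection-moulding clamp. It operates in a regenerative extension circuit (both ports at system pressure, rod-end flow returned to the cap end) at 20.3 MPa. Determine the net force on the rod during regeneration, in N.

F ≈ 6.83e5 N

With equal pressure on both faces, forces on the annular region cancel; the net push is pressure × rod cross-section.
Rod cross-section A_rod = π/4 × (207 mm)² = 33650 mm^2
F = P × A_rod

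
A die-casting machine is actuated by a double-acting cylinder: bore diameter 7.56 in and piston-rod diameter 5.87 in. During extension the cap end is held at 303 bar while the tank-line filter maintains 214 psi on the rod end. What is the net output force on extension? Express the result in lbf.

F ≈ 1.93e5 lbf

Cap-side area A_cap = π/4 × (7.56 in)² = 44.89 in^2
Rod-side annular area A_ann = π/4 × (7.56² − 5.87²) = 17.83 in^2
Net thrust = P_cap·A_cap − P_rod·A_ann = 1.973e5 lbf − 3815 lbf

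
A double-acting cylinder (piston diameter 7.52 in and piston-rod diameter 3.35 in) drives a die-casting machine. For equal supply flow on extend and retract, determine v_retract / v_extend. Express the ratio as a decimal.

Cap-side area A_cap = π/4 × (7.52 in)² = 44.41 in^2
Rod-side annular area A_ann = π/4 × (7.52² − 3.35²) = 35.60 in^2
For equal Q, v ∝ 1/A, so v_ret/v_ext = A_cap/A_ann.

v_ret/v_ext ≈ 1.25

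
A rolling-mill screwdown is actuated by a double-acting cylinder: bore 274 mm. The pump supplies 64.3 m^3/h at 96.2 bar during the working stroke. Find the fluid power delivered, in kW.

W ≈ 172 kW

Hydraulic power = P × Q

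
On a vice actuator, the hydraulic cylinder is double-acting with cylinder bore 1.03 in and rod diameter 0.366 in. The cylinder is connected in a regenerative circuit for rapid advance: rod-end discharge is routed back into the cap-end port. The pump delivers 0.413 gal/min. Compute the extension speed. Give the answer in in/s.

In regeneration the rod-end outflow joins the pump flow into the cap end, so the net volume the pump must supply per unit advance equals the rod cross-section area.
Rod cross-section A_rod = π/4 × (0.366 in)² = 0.1052 in^2
v = Q_pump / A_rod

v ≈ 15.1 in/s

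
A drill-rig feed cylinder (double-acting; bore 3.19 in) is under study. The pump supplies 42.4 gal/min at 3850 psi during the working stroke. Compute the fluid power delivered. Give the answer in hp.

Hydraulic power = P × Q

W ≈ 95.2 hp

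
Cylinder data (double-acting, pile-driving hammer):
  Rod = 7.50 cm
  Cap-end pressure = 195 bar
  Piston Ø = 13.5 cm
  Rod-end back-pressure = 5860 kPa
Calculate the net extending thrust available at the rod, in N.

Cap-side area A_cap = π/4 × (13.5 cm)² = 143.1 cm^2
Rod-side annular area A_ann = π/4 × (13.5² − 7.50²) = 98.96 cm^2
Net thrust = P_cap·A_cap − P_rod·A_ann = 2.791e5 N − 57990 N

F ≈ 2.21e5 N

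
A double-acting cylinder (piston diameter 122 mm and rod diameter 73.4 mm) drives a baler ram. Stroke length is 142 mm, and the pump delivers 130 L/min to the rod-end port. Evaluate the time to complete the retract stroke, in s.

t ≈ 0.489 s

Rod-side annular area A_ann = π/4 × (122² − 73.4²) = 7458 mm^2
Swept volume V = A × L; t = V / Q = A·L / Q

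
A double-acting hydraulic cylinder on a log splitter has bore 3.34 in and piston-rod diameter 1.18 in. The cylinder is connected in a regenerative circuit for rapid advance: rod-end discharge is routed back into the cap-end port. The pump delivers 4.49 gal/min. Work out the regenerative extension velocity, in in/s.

In regeneration the rod-end outflow joins the pump flow into the cap end, so the net volume the pump must supply per unit advance equals the rod cross-section area.
Rod cross-section A_rod = π/4 × (1.18 in)² = 1.094 in^2
v = Q_pump / A_rod

v ≈ 15.8 in/s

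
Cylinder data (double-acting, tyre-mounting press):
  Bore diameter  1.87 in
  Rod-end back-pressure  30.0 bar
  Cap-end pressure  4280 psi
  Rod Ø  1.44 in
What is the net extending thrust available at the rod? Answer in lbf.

Cap-side area A_cap = π/4 × (1.87 in)² = 2.746 in^2
Rod-side annular area A_ann = π/4 × (1.87² − 1.44²) = 1.118 in^2
Net thrust = P_cap·A_cap − P_rod·A_ann = 11750 lbf − 486.4 lbf

F ≈ 11300 lbf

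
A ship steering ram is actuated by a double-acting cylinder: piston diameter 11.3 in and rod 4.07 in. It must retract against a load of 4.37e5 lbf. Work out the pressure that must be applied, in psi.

Rod-side annular area A_ann = π/4 × (11.3² − 4.07²) = 87.28 in^2
Retraction: pressure acts on the annular area.
P = F / A = 4.37e5 lbf / A

P ≈ 5010 psi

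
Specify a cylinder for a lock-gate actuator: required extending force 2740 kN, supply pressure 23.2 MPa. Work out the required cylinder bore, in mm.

D ≈ 388 mm

Extension force acts on the full piston face: F = P × (π/4)D².
D = √(4F / (πP)) = √(4 × 2740 kN / (π × 23.2 MPa))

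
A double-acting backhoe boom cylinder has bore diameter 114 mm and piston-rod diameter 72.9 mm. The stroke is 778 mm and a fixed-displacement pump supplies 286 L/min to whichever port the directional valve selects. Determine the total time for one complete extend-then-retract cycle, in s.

t ≈ 2.65 s

Cap-side area A_cap = π/4 × (114 mm)² = 10210 mm^2
Rod-side annular area A_ann = π/4 × (114² − 72.9²) = 6033 mm^2
t_ext = A_cap·L/Q = 1.666 s
t_ret = A_ann·L/Q = 0.9847 s
t_cycle = t_ext + t_ret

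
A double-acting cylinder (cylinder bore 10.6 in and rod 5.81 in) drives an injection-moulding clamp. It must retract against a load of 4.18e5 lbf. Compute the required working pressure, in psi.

Rod-side annular area A_ann = π/4 × (10.6² − 5.81²) = 61.74 in^2
Retraction: pressure acts on the annular area.
P = F / A = 4.18e5 lbf / A

P ≈ 6770 psi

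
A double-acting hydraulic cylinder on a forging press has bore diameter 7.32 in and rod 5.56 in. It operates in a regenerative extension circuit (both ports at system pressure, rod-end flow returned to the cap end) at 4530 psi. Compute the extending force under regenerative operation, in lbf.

F ≈ 1.10e5 lbf

With equal pressure on both faces, forces on the annular region cancel; the net push is pressure × rod cross-section.
Rod cross-section A_rod = π/4 × (5.56 in)² = 24.28 in^2
F = P × A_rod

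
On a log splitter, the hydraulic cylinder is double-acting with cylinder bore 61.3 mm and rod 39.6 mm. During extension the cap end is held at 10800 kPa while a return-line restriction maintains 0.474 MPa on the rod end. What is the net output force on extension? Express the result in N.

Cap-side area A_cap = π/4 × (61.3 mm)² = 2951 mm^2
Rod-side annular area A_ann = π/4 × (61.3² − 39.6²) = 1720 mm^2
Net thrust = P_cap·A_cap − P_rod·A_ann = 31870 N − 815.1 N

F ≈ 31100 N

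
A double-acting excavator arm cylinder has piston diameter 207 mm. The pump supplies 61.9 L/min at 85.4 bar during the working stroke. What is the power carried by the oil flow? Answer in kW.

W ≈ 8.81 kW

Hydraulic power = P × Q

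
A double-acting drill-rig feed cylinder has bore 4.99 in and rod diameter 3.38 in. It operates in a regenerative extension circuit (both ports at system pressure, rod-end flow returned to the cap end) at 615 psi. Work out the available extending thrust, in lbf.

F ≈ 5520 lbf

With equal pressure on both faces, forces on the annular region cancel; the net push is pressure × rod cross-section.
Rod cross-section A_rod = π/4 × (3.38 in)² = 8.973 in^2
F = P × A_rod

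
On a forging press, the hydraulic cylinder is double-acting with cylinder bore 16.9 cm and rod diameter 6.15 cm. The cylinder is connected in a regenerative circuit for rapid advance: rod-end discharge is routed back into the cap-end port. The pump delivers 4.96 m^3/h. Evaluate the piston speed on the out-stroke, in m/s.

v ≈ 0.464 m/s

In regeneration the rod-end outflow joins the pump flow into the cap end, so the net volume the pump must supply per unit advance equals the rod cross-section area.
Rod cross-section A_rod = π/4 × (6.15 cm)² = 29.71 cm^2
v = Q_pump / A_rod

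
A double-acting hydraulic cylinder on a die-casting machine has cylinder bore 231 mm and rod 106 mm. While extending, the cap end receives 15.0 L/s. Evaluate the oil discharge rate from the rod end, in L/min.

Cap-side area A_cap = π/4 × (231 mm)² = 41910 mm^2
Rod-side annular area A_ann = π/4 × (231² − 106²) = 33080 mm^2
Piston speed v = Q_in/A_cap; rod-end outflow Q_out = v × A_ann = Q_in × A_ann/A_cap.

Q_out ≈ 710 L/min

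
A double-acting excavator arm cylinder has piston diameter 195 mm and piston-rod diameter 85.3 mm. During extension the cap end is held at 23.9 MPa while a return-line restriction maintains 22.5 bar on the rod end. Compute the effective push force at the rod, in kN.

Cap-side area A_cap = π/4 × (195 mm)² = 29860 mm^2
Rod-side annular area A_ann = π/4 × (195² − 85.3²) = 24150 mm^2
Net thrust = P_cap·A_cap − P_rod·A_ann = 713.8 kN − 54.34 kN

F ≈ 659 kN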